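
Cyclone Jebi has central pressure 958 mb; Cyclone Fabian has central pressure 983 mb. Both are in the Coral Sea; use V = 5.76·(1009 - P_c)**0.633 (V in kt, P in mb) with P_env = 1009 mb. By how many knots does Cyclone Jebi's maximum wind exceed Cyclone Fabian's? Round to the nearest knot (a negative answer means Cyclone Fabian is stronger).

24 kt

Cyclone Jebi: ΔP = 51; V ≈ 5.76 × 51^0.633 ≈ 69.39 kt.
Cyclone Fabian: ΔP = 26; V ≈ 5.76 × 26^0.633 ≈ 45.30 kt.
Difference ≈ 69.39 − 45.30 = 24.09 → 24 kt.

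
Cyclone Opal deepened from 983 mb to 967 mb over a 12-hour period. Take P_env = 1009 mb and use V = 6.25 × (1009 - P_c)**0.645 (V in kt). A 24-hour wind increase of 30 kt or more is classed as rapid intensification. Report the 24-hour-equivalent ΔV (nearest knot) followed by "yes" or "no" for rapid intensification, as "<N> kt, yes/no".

V₁: ΔP = 26, V ≈ 6.25 × 26^0.645 ≈ 51.11 kt.
V₂: ΔP = 42, V ≈ 6.25 × 42^0.645 ≈ 69.64 kt.
ΔV over 12 h = 18.53 kt → 24 h equivalent = 18.53 × 24/12 ≈ 37.06 kt.
37 kt ≥ 30 kt ⇒ rapid intensification.

37 kt, yes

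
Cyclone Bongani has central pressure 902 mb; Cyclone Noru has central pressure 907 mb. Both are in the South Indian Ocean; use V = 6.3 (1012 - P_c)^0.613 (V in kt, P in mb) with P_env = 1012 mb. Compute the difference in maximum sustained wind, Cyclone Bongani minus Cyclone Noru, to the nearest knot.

3 kt

Cyclone Bongani: ΔP = 110; V ≈ 6.3 × 110^0.613 ≈ 112.39 kt.
Cyclone Noru: ΔP = 105; V ≈ 6.3 × 105^0.613 ≈ 109.23 kt.
Difference ≈ 112.39 − 109.23 = 3.16 → 3 kt.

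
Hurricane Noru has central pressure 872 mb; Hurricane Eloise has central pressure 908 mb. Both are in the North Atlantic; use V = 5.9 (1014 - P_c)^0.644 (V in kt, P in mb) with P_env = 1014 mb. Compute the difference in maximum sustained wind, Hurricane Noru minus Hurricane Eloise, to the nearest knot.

Hurricane Noru: ΔP = 142; V ≈ 5.9 × 142^0.644 ≈ 143.52 kt.
Hurricane Eloise: ΔP = 106; V ≈ 5.9 × 106^0.644 ≈ 118.89 kt.
Difference ≈ 143.52 − 118.89 = 24.63 → 25 kt.

25 kt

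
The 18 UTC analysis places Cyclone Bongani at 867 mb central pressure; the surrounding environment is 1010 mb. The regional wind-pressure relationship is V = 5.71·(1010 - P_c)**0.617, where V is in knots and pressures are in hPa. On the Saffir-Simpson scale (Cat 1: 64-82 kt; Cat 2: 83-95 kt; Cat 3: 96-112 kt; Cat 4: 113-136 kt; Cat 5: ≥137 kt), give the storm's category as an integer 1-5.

ΔP = 1010 − 867 = 143 mb.
V ≈ 5.71 × 143^0.617 = 5.71 × 21.37 ≈ 122 kt.
122 kt falls in the Category 4 band.

4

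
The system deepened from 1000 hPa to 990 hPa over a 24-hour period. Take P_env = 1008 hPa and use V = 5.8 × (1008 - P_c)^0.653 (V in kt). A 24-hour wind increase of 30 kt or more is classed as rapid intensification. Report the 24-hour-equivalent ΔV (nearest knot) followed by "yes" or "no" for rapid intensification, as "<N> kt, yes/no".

16 kt, no

V₁: ΔP = 8, V ≈ 5.8 × 8^0.653 ≈ 22.55 kt.
V₂: ΔP = 18, V ≈ 5.8 × 18^0.653 ≈ 38.29 kt.
ΔV over 24 h = 15.74 kt → 24 h equivalent = 15.74 × 24/24 ≈ 15.74 kt.
16 kt < 30 kt ⇒ not rapid intensification.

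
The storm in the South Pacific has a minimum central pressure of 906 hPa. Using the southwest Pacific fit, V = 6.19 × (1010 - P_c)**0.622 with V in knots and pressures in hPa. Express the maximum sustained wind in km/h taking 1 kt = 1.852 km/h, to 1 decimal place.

206.0 km/h

ΔP = 1010 − 906 = 104 hPa.
V ≈ 6.19 × 104^0.622 = 6.19 × 17.972 ≈ 111.246 kt.
111.246 × 1.852 ≈ 206.03 km/h → 206.0 km/h.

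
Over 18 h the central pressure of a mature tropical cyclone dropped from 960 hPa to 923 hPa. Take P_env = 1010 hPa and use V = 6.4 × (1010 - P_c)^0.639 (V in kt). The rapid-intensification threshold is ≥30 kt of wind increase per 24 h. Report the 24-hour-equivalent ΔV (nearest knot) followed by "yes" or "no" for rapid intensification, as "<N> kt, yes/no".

44 kt, yes

V₁: ΔP = 50, V ≈ 6.4 × 50^0.639 ≈ 77.95 kt.
V₂: ΔP = 87, V ≈ 6.4 × 87^0.639 ≈ 111.05 kt.
ΔV over 18 h = 33.10 kt → 24 h equivalent = 33.10 × 24/18 ≈ 44.13 kt.
44 kt ≥ 30 kt ⇒ rapid intensification.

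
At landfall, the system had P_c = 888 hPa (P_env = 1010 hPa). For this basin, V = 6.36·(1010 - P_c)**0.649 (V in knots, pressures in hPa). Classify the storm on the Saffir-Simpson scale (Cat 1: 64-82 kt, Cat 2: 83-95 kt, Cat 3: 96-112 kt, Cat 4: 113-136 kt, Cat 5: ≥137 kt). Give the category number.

5

ΔP = 1010 − 888 = 122 hPa.
V ≈ 6.36 × 122^0.649 = 6.36 × 22.60 ≈ 144 kt.
144 kt falls in the Category 5 band.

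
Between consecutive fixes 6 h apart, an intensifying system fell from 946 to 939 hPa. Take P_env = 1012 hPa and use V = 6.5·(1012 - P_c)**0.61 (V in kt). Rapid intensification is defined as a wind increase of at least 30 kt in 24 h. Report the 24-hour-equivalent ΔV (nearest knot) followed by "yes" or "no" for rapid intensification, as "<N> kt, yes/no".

V₁: ΔP = 66, V ≈ 6.5 × 66^0.61 ≈ 83.72 kt.
V₂: ΔP = 73, V ≈ 6.5 × 73^0.61 ≈ 89.03 kt.
ΔV over 6 h = 5.31 kt → 24 h equivalent = 5.31 × 24/6 ≈ 21.24 kt.
21 kt < 30 kt ⇒ not rapid intensification.

21 kt, no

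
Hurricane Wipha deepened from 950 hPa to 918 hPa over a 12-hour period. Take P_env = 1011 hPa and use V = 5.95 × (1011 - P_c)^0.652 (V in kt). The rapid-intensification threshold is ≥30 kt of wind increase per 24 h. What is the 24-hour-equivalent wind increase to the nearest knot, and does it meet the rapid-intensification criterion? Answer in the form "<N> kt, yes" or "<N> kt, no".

V₁: ΔP = 61, V ≈ 5.95 × 61^0.652 ≈ 86.81 kt.
V₂: ΔP = 93, V ≈ 5.95 × 93^0.652 ≈ 114.28 kt.
ΔV over 12 h = 27.47 kt → 24 h equivalent = 27.47 × 24/12 ≈ 54.94 kt.
55 kt ≥ 30 kt ⇒ rapid intensification.

55 kt, yes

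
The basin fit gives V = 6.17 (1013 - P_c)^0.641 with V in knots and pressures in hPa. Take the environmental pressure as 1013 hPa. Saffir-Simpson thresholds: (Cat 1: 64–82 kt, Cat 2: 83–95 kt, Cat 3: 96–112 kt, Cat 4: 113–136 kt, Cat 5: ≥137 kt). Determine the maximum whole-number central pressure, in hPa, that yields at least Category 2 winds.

Category 2 begins at V = 83 kt.
Required ΔP = (83/6.17)^(1/0.641) = 13.452^1.560 ≈ 57.67 hPa.
P_c ≤ 1013 − 57.67 = 955.33, so the highest integer P_c is 955 hPa.

955 hPa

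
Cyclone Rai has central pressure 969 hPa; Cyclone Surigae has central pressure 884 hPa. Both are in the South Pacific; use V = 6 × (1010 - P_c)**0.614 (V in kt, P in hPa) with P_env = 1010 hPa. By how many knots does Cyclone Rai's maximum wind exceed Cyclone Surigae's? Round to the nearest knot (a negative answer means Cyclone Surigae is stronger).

-58 kt

Cyclone Rai: ΔP = 41; V ≈ 6 × 41^0.614 ≈ 58.67 kt.
Cyclone Surigae: ΔP = 126; V ≈ 6 × 126^0.614 ≈ 116.89 kt.
Difference ≈ 58.67 − 116.89 = -58.22 → -58 kt.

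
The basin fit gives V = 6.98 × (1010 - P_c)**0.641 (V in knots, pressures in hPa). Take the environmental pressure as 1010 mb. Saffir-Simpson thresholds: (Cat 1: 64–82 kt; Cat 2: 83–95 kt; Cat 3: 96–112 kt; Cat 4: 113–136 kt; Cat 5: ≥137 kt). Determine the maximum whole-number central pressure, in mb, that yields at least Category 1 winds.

Category 1 begins at V = 64 kt.
Required ΔP = (64/6.98)^(1/0.641) = 9.169^1.560 ≈ 31.72 mb.
P_c ≤ 1010 − 31.72 = 978.28, so the highest integer P_c is 978 mb.

978 mb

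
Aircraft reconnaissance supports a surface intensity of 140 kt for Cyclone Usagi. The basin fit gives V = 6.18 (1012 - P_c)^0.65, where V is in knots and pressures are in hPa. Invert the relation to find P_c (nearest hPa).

ΔP = (V / 6.18)^(1/0.65) = (140/6.18)^1.538.
140/6.18 = 22.654; 22.654^1.538 ≈ 121.57 hPa.
P_c = 1012 − 121.57 = 890.43 ≈ 890 hPa.

890 hPa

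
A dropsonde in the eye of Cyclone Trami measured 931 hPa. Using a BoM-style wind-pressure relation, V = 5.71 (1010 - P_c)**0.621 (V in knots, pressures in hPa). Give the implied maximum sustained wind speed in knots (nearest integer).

ΔP = 1010 − 931 = 79 hPa.
79^0.621 ≈ 15.081.
V ≈ 5.71 × 15.081 ≈ 86.1 kt.

86 kt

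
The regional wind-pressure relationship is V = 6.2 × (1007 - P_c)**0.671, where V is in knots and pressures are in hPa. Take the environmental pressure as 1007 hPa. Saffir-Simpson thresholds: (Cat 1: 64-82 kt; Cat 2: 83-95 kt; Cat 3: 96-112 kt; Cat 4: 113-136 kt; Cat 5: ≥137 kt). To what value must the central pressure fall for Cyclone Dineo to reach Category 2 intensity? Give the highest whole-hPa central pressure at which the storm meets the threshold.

Category 2 begins at V = 83 kt.
Required ΔP = (83/6.2)^(1/0.671) = 13.387^1.490 ≈ 47.77 hPa.
P_c ≤ 1007 − 47.77 = 959.23, so the highest integer P_c is 959 hPa.

959 hPa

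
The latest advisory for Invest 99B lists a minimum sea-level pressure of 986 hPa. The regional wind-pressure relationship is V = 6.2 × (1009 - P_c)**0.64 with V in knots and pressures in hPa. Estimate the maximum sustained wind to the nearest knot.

ΔP = 1009 − 986 = 23 hPa.
23^0.64 ≈ 7.439.
V ≈ 6.2 × 7.439 ≈ 46.1 kt.

46 kt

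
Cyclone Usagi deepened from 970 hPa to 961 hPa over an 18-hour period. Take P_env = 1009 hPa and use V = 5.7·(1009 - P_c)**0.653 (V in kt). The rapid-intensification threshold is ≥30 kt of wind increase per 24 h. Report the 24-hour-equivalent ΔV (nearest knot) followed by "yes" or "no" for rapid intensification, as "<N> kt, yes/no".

12 kt, no

V₁: ΔP = 39, V ≈ 5.7 × 39^0.653 ≈ 62.35 kt.
V₂: ΔP = 48, V ≈ 5.7 × 48^0.653 ≈ 71.40 kt.
ΔV over 18 h = 9.05 kt → 24 h equivalent = 9.05 × 24/18 ≈ 12.07 kt.
12 kt < 30 kt ⇒ not rapid intensification.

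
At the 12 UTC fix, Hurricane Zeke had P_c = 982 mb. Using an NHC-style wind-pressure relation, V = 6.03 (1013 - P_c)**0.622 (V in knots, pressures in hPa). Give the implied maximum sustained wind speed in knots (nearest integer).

ΔP = 1013 − 982 = 31 mb.
31^0.622 ≈ 8.465.
V ≈ 6.03 × 8.465 ≈ 51.0 kt.

51 kt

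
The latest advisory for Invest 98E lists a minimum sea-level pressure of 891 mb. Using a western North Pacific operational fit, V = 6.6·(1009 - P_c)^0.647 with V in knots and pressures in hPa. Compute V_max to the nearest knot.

ΔP = 1009 − 891 = 118 mb.
118^0.647 ≈ 21.903.
V ≈ 6.6 × 21.903 ≈ 144.6 kt.

145 kt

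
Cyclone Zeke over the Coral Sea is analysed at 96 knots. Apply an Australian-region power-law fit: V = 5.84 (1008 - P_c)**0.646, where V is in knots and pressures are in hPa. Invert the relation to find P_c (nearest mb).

932 mb

ΔP = (V / 5.84)^(1/0.646) = (96/5.84)^1.548.
96/5.84 = 16.438; 16.438^1.548 ≈ 76.23 mb.
P_c = 1008 − 76.23 = 931.77 ≈ 932 mb.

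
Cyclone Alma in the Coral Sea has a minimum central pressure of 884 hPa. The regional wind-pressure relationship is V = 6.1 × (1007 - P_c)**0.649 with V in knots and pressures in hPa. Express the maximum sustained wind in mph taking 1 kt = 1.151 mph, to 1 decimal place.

159.5 mph

ΔP = 1007 − 884 = 123 hPa.
V ≈ 6.1 × 123^0.649 = 6.1 × 22.717 ≈ 138.573 kt.
138.573 × 1.151 ≈ 159.50 mph → 159.5 mph.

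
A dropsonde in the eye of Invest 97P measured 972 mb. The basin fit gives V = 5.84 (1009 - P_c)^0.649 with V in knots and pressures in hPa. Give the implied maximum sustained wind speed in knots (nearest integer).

61 kt

ΔP = 1009 − 972 = 37 mb.
37^0.649 ≈ 10.417.
V ≈ 5.84 × 10.417 ≈ 60.8 kt.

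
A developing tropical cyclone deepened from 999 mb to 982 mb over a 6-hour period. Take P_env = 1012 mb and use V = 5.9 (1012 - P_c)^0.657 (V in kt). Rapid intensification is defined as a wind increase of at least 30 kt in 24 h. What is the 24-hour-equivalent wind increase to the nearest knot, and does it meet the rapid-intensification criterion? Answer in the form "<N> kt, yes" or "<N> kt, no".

93 kt, yes

V₁: ΔP = 13, V ≈ 5.9 × 13^0.657 ≈ 31.82 kt.
V₂: ΔP = 30, V ≈ 5.9 × 30^0.657 ≈ 55.12 kt.
ΔV over 6 h = 23.30 kt → 24 h equivalent = 23.30 × 24/6 ≈ 93.20 kt.
93 kt ≥ 30 kt ⇒ rapid intensification.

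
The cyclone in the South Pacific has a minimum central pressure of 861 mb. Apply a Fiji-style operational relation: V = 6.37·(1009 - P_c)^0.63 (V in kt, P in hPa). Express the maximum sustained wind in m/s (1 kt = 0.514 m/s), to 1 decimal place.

ΔP = 1009 − 861 = 148 mb.
V ≈ 6.37 × 148^0.63 = 6.37 × 23.295 ≈ 148.390 kt.
148.390 × 0.514 ≈ 76.27 m/s → 76.3 m/s.

76.3 m/s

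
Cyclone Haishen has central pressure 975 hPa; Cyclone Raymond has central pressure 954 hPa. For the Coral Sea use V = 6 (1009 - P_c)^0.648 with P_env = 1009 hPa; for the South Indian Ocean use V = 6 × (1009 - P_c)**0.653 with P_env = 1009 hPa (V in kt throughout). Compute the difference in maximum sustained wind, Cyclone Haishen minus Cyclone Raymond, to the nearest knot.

Cyclone Haishen: ΔP = 34; V ≈ 6 × 34^0.648 ≈ 58.96 kt.
Cyclone Raymond: ΔP = 55; V ≈ 6 × 55^0.653 ≈ 82.15 kt.
Difference ≈ 58.96 − 82.15 = -23.19 → -23 kt.

-23 kt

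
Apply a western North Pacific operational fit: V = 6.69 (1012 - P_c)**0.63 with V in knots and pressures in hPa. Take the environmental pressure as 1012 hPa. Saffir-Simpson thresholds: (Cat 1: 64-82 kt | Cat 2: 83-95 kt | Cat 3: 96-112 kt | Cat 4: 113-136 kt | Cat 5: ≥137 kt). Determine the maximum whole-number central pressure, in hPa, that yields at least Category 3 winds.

Category 3 begins at V = 96 kt.
Required ΔP = (96/6.69)^(1/0.63) = 14.350^1.587 ≈ 68.59 hPa.
P_c ≤ 1012 − 68.59 = 943.41, so the highest integer P_c is 943 hPa.

943 hPa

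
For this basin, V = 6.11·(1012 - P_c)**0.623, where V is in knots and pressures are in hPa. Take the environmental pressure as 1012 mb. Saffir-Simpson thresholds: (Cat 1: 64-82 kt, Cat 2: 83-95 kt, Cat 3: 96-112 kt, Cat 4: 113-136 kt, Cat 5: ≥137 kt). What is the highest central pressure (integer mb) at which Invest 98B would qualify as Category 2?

946 mb

Category 2 begins at V = 83 kt.
Required ΔP = (83/6.11)^(1/0.623) = 13.584^1.605 ≈ 65.87 mb.
P_c ≤ 1012 − 65.87 = 946.13, so the highest integer P_c is 946 mb.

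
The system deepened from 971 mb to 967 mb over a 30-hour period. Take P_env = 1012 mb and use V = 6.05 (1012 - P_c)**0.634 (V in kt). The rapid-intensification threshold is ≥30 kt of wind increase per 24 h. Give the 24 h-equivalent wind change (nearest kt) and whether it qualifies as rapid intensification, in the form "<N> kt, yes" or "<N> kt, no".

3 kt, no

V₁: ΔP = 41, V ≈ 6.05 × 41^0.634 ≈ 63.72 kt.
V₂: ΔP = 45, V ≈ 6.05 × 45^0.634 ≈ 67.59 kt.
ΔV over 30 h = 3.87 kt → 24 h equivalent = 3.87 × 24/30 ≈ 3.10 kt.
3 kt < 30 kt ⇒ not rapid intensification.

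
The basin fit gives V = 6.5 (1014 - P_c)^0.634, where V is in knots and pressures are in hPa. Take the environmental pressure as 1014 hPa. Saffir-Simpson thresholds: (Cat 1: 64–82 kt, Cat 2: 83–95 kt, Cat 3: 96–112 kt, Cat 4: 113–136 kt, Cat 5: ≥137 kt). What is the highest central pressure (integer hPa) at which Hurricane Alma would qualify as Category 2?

Category 2 begins at V = 83 kt.
Required ΔP = (83/6.5)^(1/0.634) = 12.769^1.577 ≈ 55.56 hPa.
P_c ≤ 1014 − 55.56 = 958.44, so the highest integer P_c is 958 hPa.

958 hPa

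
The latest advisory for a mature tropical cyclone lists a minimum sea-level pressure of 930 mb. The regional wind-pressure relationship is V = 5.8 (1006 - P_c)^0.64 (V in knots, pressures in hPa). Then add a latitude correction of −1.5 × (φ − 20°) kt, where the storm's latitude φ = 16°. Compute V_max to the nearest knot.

99 kt

ΔP = 1006 − 930 = 76 mb.
76^0.64 ≈ 15.985.
V ≈ 5.8 × 15.985 ≈ 92.7 kt.
Latitude correction: −1.5 × (16 − 20) = 6 kt.
Corrected V ≈ 98.7 kt → 99 kt.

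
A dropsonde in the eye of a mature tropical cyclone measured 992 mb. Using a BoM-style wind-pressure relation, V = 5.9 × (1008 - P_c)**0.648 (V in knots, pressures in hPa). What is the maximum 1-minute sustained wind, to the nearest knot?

36 kt

ΔP = 1008 − 992 = 16 mb.
16^0.648 ≈ 6.029.
V ≈ 5.9 × 6.029 ≈ 35.6 kt.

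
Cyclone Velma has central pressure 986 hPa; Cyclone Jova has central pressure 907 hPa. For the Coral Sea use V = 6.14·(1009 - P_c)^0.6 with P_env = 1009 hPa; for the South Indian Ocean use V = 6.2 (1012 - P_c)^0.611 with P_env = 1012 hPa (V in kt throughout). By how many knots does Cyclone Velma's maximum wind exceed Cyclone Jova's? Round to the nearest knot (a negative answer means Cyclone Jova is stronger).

-66 kt

Cyclone Velma: ΔP = 23; V ≈ 6.14 × 23^0.6 ≈ 40.29 kt.
Cyclone Jova: ΔP = 105; V ≈ 6.2 × 105^0.611 ≈ 106.50 kt.
Difference ≈ 40.29 − 106.50 = -66.21 → -66 kt.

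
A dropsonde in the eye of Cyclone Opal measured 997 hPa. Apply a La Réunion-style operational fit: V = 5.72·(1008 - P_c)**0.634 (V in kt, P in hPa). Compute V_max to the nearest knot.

ΔP = 1008 − 997 = 11 hPa.
11^0.634 ≈ 4.573.
V ≈ 5.72 × 4.573 ≈ 26.2 kt.

26 kt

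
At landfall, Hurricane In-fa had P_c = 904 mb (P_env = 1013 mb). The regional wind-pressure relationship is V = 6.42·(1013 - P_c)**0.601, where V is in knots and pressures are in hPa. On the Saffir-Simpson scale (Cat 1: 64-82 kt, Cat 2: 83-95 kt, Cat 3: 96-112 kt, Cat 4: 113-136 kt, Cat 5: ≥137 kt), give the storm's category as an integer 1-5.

ΔP = 1013 − 904 = 109 mb.
V ≈ 6.42 × 109^0.601 = 6.42 × 16.77 ≈ 108 kt.
108 kt falls in the Category 3 band.

3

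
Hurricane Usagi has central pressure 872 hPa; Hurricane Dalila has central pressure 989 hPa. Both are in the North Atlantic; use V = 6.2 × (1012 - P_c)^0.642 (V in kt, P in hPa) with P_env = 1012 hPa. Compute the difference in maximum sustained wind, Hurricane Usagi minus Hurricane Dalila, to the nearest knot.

Hurricane Usagi: ΔP = 140; V ≈ 6.2 × 140^0.642 ≈ 147.98 kt.
Hurricane Dalila: ΔP = 23; V ≈ 6.2 × 23^0.642 ≈ 46.41 kt.
Difference ≈ 147.98 − 46.41 = 101.57 → 102 kt.

102 kt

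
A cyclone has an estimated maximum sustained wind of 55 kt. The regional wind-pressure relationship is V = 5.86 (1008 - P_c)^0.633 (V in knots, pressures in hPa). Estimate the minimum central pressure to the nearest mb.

ΔP = (V / 5.86)^(1/0.633) = (55/5.86)^1.580.
55/5.86 = 9.386; 9.386^1.580 ≈ 34.38 mb.
P_c = 1008 − 34.38 = 973.62 ≈ 974 mb.

974 mb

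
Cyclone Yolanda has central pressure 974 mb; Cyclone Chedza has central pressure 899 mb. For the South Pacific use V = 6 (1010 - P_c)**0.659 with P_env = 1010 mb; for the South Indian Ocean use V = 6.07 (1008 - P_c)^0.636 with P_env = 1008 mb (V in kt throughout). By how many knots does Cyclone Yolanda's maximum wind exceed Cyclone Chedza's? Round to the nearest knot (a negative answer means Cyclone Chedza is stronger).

Cyclone Yolanda: ΔP = 36; V ≈ 6 × 36^0.659 ≈ 63.64 kt.
Cyclone Chedza: ΔP = 109; V ≈ 6.07 × 109^0.636 ≈ 119.95 kt.
Difference ≈ 63.64 − 119.95 = -56.31 → -56 kt.

-56 kt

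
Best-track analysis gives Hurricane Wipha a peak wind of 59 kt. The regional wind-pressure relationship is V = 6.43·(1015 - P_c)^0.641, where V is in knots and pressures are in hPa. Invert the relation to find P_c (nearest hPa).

ΔP = (V / 6.43)^(1/0.641) = (59/6.43)^1.560.
59/6.43 = 9.176; 9.176^1.560 ≈ 31.75 hPa.
P_c = 1015 − 31.75 = 983.25 ≈ 983 hPa.

983 hPa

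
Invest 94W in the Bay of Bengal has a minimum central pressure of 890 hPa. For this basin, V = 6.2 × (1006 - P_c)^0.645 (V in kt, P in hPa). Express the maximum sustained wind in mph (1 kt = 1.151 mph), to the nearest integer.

153 mph

ΔP = 1006 − 890 = 116 hPa.
V ≈ 6.2 × 116^0.645 = 6.2 × 21.457 ≈ 133.035 kt.
133.035 × 1.151 ≈ 153.12 mph → 153 mph.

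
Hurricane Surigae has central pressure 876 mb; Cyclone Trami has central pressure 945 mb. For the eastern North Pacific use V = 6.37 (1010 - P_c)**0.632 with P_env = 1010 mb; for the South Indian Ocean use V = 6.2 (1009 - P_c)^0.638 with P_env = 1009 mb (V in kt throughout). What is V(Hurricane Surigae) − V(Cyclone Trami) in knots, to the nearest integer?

53 kt

Hurricane Surigae: ΔP = 134; V ≈ 6.37 × 134^0.632 ≈ 140.76 kt.
Cyclone Trami: ΔP = 64; V ≈ 6.2 × 64^0.638 ≈ 88.05 kt.
Difference ≈ 140.76 − 88.05 = 52.71 → 53 kt.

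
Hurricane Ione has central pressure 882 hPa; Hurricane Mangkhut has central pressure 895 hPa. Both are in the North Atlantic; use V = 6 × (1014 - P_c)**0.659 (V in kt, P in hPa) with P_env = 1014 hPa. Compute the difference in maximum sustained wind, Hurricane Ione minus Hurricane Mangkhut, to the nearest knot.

Hurricane Ione: ΔP = 132; V ≈ 6 × 132^0.659 ≈ 149.83 kt.
Hurricane Mangkhut: ΔP = 119; V ≈ 6 × 119^0.659 ≈ 139.94 kt.
Difference ≈ 149.83 − 139.94 = 9.89 → 10 kt.

10 kt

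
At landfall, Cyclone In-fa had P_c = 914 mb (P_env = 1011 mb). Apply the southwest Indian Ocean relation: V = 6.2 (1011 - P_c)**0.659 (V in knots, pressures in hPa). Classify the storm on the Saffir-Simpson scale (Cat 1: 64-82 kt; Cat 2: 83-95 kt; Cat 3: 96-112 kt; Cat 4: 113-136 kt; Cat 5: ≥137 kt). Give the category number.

4

ΔP = 1011 − 914 = 97 mb.
V ≈ 6.2 × 97^0.659 = 6.2 × 20.38 ≈ 126 kt.
126 kt falls in the Category 4 band.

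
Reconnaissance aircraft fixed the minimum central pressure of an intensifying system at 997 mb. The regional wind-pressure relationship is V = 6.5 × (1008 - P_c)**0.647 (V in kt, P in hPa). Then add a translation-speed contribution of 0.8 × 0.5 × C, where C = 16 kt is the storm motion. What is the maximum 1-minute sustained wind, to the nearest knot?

37 kt

ΔP = 1008 − 997 = 11 mb.
11^0.647 ≈ 4.718.
V ≈ 6.5 × 4.718 ≈ 30.7 kt.
Translation term: 0.8 × 0.5 × 16 = 6.4 kt.
Corrected V ≈ 37.1 kt → 37 kt.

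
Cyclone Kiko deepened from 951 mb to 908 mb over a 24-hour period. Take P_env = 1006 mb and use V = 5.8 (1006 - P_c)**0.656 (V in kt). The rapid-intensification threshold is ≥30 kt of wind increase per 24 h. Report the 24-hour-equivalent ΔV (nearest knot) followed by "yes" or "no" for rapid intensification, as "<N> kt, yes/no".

V₁: ΔP = 55, V ≈ 5.8 × 55^0.656 ≈ 80.37 kt.
V₂: ΔP = 98, V ≈ 5.8 × 98^0.656 ≈ 117.40 kt.
ΔV over 24 h = 37.03 kt → 24 h equivalent = 37.03 × 24/24 ≈ 37.03 kt.
37 kt ≥ 30 kt ⇒ rapid intensification.

37 kt, yes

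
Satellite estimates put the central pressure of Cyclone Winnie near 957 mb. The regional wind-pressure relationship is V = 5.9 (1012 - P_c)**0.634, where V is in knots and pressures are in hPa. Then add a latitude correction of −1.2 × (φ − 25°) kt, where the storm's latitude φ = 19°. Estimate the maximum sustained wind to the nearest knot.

ΔP = 1012 − 957 = 55 mb.
55^0.634 ≈ 12.688.
V ≈ 5.9 × 12.688 ≈ 74.9 kt.
Latitude correction: −1.2 × (19 − 25) = 7.2 kt.
Corrected V ≈ 82.1 kt → 82 kt.

82 kt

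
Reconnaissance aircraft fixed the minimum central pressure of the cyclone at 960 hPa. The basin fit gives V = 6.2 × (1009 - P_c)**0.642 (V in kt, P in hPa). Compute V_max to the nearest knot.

75 kt

ΔP = 1009 − 960 = 49 hPa.
49^0.642 ≈ 12.165.
V ≈ 6.2 × 12.165 ≈ 75.4 kt.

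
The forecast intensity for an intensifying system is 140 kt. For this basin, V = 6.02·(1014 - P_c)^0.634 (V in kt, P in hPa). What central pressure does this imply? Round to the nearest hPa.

ΔP = (V / 6.02)^(1/0.634) = (140/6.02)^1.577.
140/6.02 = 23.256; 23.256^1.577 ≈ 143.03 hPa.
P_c = 1014 − 143.03 = 870.97 ≈ 871 hPa.

871 hPa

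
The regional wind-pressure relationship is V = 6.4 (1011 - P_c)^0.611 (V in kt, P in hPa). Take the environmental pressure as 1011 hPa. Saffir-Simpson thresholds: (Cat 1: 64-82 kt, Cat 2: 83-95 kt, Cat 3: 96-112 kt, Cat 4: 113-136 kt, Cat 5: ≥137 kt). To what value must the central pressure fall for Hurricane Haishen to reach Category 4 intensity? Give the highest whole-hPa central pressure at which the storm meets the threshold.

901 hPa

Category 4 begins at V = 113 kt.
Required ΔP = (113/6.4)^(1/0.611) = 17.656^1.637 ≈ 109.84 hPa.
P_c ≤ 1011 − 109.84 = 901.16, so the highest integer P_c is 901 hPa.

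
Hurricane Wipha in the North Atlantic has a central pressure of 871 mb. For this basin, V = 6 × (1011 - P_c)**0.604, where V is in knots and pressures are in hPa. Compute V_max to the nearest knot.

119 kt

ΔP = 1011 − 871 = 140 mb.
140^0.604 ≈ 19.782.
V ≈ 6 × 19.782 ≈ 118.7 kt.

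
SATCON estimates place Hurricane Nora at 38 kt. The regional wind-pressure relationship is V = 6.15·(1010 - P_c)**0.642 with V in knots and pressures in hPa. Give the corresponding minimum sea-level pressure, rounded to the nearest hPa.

993 hPa

ΔP = (V / 6.15)^(1/0.642) = (38/6.15)^1.558.
38/6.15 = 6.179; 6.179^1.558 ≈ 17.06 hPa.
P_c = 1010 − 17.06 = 992.94 ≈ 993 hPa.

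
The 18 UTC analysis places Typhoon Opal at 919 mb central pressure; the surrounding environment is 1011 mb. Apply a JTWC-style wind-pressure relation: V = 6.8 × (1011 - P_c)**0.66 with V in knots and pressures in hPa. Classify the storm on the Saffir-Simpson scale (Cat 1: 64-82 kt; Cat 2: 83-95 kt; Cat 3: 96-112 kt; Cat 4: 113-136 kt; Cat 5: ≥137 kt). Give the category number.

ΔP = 1011 − 919 = 92 mb.
V ≈ 6.8 × 92^0.66 = 6.8 × 19.77 ≈ 134 kt.
134 kt falls in the Category 4 band.

4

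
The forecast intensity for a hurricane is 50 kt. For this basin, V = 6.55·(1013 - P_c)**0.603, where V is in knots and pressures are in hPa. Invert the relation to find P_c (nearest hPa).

984 hPa

ΔP = (V / 6.55)^(1/0.603) = (50/6.55)^1.658.
50/6.55 = 7.634; 7.634^1.658 ≈ 29.10 hPa.
P_c = 1013 − 29.10 = 983.90 ≈ 984 hPa.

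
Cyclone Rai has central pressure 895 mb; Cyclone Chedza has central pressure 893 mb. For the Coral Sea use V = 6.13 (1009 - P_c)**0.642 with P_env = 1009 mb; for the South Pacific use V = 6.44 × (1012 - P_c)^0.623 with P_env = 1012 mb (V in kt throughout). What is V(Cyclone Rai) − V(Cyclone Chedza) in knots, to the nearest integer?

Cyclone Rai: ΔP = 114; V ≈ 6.13 × 114^0.642 ≈ 128.23 kt.
Cyclone Chedza: ΔP = 119; V ≈ 6.44 × 119^0.623 ≈ 126.46 kt.
Difference ≈ 128.23 − 126.46 = 1.77 → 2 kt.

2 kt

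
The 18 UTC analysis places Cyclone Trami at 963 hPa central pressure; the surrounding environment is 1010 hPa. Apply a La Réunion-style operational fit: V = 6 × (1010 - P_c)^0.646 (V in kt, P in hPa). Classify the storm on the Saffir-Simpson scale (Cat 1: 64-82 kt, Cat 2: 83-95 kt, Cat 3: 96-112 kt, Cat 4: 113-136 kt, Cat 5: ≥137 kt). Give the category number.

ΔP = 1010 − 963 = 47 hPa.
V ≈ 6 × 47^0.646 = 6 × 12.03 ≈ 72 kt.
72 kt falls in the Category 1 band.

1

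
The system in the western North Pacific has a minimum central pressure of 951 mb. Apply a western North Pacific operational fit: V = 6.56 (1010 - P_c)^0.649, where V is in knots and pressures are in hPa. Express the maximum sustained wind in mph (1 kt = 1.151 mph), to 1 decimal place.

106.5 mph

ΔP = 1010 − 951 = 59 mb.
V ≈ 6.56 × 59^0.649 = 6.56 × 14.102 ≈ 92.510 kt.
92.510 × 1.151 ≈ 106.48 mph → 106.5 mph.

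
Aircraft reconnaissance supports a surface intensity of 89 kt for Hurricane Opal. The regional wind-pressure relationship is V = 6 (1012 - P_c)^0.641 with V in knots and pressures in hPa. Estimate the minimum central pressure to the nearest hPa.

ΔP = (V / 6)^(1/0.641) = (89/6)^1.560.
89/6 = 14.833; 14.833^1.560 ≈ 67.17 hPa.
P_c = 1012 − 67.17 = 944.83 ≈ 945 hPa.

945 hPa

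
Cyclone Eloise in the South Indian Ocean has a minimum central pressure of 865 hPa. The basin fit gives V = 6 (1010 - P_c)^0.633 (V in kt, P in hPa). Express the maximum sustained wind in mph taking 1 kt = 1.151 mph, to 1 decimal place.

ΔP = 1010 − 865 = 145 hPa.
V ≈ 6 × 145^0.633 = 6 × 23.342 ≈ 140.055 kt.
140.055 × 1.151 ≈ 161.20 mph → 161.2 mph.

161.2 mph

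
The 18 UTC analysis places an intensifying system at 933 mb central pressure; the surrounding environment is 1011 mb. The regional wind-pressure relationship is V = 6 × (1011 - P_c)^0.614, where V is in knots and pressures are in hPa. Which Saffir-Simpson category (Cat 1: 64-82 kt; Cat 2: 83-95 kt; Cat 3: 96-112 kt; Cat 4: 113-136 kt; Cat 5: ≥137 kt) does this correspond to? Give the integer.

2

ΔP = 1011 − 933 = 78 mb.
V ≈ 6 × 78^0.614 = 6 × 14.51 ≈ 87 kt.
87 kt falls in the Category 2 band.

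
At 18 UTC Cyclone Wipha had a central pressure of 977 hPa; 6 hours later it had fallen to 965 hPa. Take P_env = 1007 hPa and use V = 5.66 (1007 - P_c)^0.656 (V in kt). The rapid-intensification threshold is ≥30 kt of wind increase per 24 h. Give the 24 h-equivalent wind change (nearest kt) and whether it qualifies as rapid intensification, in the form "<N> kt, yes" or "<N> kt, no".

V₁: ΔP = 30, V ≈ 5.66 × 30^0.656 ≈ 52.70 kt.
V₂: ΔP = 42, V ≈ 5.66 × 42^0.656 ≈ 65.72 kt.
ΔV over 6 h = 13.02 kt → 24 h equivalent = 13.02 × 24/6 ≈ 52.08 kt.
52 kt ≥ 30 kt ⇒ rapid intensification.

52 kt, yes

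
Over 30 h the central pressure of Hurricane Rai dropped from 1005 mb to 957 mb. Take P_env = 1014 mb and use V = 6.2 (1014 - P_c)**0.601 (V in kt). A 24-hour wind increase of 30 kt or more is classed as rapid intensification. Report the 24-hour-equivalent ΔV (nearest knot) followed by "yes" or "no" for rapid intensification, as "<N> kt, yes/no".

38 kt, yes

V₁: ΔP = 9, V ≈ 6.2 × 9^0.601 ≈ 23.22 kt.
V₂: ΔP = 57, V ≈ 6.2 × 57^0.601 ≈ 70.42 kt.
ΔV over 30 h = 47.20 kt → 24 h equivalent = 47.20 × 24/30 ≈ 37.76 kt.
38 kt ≥ 30 kt ⇒ rapid intensification.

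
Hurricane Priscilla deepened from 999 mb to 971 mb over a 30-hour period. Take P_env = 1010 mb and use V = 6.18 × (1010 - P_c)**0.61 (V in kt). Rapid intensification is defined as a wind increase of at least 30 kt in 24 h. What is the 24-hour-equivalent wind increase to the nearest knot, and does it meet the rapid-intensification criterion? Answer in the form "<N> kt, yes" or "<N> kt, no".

V₁: ΔP = 11, V ≈ 6.18 × 11^0.61 ≈ 26.68 kt.
V₂: ΔP = 39, V ≈ 6.18 × 39^0.61 ≈ 57.75 kt.
ΔV over 30 h = 31.07 kt → 24 h equivalent = 31.07 × 24/30 ≈ 24.86 kt.
25 kt < 30 kt ⇒ not rapid intensification.

25 kt, no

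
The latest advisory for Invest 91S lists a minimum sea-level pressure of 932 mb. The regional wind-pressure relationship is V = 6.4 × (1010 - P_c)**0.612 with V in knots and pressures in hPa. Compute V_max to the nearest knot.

92 kt

ΔP = 1010 − 932 = 78 mb.
78^0.612 ≈ 14.387.
V ≈ 6.4 × 14.387 ≈ 92.1 kt.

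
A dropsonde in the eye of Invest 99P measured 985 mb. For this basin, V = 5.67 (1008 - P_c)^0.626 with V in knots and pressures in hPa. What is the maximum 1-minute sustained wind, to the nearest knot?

ΔP = 1008 − 985 = 23 mb.
23^0.626 ≈ 7.119.
V ≈ 5.67 × 7.119 ≈ 40.4 kt.

40 kt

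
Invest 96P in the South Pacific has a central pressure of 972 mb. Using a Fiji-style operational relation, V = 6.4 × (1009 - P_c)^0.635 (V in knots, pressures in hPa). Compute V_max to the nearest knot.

63 kt

ΔP = 1009 − 972 = 37 mb.
37^0.635 ≈ 9.904.
V ≈ 6.4 × 9.904 ≈ 63.4 kt.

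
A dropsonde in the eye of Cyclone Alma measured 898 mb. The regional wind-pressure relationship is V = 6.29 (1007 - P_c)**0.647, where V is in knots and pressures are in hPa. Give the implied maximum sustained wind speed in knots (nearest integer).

131 kt

ΔP = 1007 − 898 = 109 mb.
109^0.647 ≈ 20.807.
V ≈ 6.29 × 20.807 ≈ 130.9 kt.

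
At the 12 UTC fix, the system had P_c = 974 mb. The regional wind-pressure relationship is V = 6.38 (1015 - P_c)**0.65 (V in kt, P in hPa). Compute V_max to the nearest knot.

71 kt

ΔP = 1015 − 974 = 41 mb.
41^0.65 ≈ 11.177.
V ≈ 6.38 × 11.177 ≈ 71.3 kt.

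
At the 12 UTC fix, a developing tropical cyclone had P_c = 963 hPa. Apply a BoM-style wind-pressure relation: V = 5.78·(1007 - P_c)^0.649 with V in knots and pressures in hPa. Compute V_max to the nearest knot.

ΔP = 1007 − 963 = 44 hPa.
44^0.649 ≈ 11.657.
V ≈ 5.78 × 11.657 ≈ 67.4 kt.

67 kt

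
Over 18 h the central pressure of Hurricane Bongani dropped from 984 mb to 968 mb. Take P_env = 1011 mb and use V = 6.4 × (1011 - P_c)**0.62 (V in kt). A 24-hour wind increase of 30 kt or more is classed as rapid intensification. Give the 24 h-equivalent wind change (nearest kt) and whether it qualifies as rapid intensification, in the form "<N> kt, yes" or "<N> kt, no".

V₁: ΔP = 27, V ≈ 6.4 × 27^0.62 ≈ 49.39 kt.
V₂: ΔP = 43, V ≈ 6.4 × 43^0.62 ≈ 65.91 kt.
ΔV over 18 h = 16.52 kt → 24 h equivalent = 16.52 × 24/18 ≈ 22.03 kt.
22 kt < 30 kt ⇒ not rapid intensification.

22 kt, no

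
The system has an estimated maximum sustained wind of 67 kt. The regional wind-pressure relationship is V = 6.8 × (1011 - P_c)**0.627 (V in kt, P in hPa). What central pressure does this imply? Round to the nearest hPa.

ΔP = (V / 6.8)^(1/0.627) = (67/6.8)^1.595.
67/6.8 = 9.853; 9.853^1.595 ≈ 38.43 hPa.
P_c = 1011 − 38.43 = 972.57 ≈ 973 hPa.

973 hPa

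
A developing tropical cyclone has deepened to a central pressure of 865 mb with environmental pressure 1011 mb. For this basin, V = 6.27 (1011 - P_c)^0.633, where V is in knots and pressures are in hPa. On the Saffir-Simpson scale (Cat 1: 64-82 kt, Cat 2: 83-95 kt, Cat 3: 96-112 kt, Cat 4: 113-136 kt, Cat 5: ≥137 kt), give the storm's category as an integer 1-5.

ΔP = 1011 − 865 = 146 mb.
V ≈ 6.27 × 146^0.633 = 6.27 × 23.44 ≈ 147 kt.
147 kt falls in the Category 5 band.

5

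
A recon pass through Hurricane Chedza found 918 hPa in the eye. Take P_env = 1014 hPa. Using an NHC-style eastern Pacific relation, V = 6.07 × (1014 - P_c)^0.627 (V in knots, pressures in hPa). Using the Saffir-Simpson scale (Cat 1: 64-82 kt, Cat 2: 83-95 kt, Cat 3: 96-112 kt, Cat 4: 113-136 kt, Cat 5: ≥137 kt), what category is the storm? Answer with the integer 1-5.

3

ΔP = 1014 − 918 = 96 hPa.
V ≈ 6.07 × 96^0.627 = 6.07 × 17.49 ≈ 106 kt.
106 kt falls in the Category 3 band.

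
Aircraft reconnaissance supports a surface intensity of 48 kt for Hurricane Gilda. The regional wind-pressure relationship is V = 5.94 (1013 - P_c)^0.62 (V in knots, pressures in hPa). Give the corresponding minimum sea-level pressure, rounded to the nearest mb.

984 mb

ΔP = (V / 5.94)^(1/0.62) = (48/5.94)^1.613.
48/5.94 = 8.081; 8.081^1.613 ≈ 29.08 mb.
P_c = 1013 − 29.08 = 983.92 ≈ 984 mb.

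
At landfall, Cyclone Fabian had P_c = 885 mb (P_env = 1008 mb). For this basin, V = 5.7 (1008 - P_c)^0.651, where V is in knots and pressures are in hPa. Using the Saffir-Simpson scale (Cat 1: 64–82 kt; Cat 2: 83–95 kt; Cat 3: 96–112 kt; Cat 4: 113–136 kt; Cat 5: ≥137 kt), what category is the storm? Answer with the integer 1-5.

ΔP = 1008 − 885 = 123 mb.
V ≈ 5.7 × 123^0.651 = 5.7 × 22.94 ≈ 131 kt.
131 kt falls in the Category 4 band.

4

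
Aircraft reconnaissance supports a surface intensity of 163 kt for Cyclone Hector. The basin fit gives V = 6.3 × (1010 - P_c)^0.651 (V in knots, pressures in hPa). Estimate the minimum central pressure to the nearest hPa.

862 hPa

ΔP = (V / 6.3)^(1/0.651) = (163/6.3)^1.536.
163/6.3 = 25.873; 25.873^1.536 ≈ 148.00 hPa.
P_c = 1010 − 148.00 = 862.00 ≈ 862 hPa.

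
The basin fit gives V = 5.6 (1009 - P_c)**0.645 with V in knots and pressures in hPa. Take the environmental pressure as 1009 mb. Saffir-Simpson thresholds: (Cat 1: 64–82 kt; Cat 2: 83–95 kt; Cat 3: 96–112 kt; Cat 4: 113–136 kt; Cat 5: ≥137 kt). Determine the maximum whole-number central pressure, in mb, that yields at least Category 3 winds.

Category 3 begins at V = 96 kt.
Required ΔP = (96/5.6)^(1/0.645) = 17.143^1.550 ≈ 81.90 mb.
P_c ≤ 1009 − 81.90 = 927.10, so the highest integer P_c is 927 mb.

927 mb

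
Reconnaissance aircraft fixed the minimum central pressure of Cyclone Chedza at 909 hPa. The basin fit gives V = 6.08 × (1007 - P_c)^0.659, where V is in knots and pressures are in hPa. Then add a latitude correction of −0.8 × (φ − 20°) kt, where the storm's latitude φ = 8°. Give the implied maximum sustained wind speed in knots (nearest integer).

ΔP = 1007 − 909 = 98 hPa.
98^0.659 ≈ 20.522.
V ≈ 6.08 × 20.522 ≈ 124.8 kt.
Latitude correction: −0.8 × (8 − 20) = 9.6 kt.
Corrected V ≈ 134.4 kt → 134 kt.

134 kt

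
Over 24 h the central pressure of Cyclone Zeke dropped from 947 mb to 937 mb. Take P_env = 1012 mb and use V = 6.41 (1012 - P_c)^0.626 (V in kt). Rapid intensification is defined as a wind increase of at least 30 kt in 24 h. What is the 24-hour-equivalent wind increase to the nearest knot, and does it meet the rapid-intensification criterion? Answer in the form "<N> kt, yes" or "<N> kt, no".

8 kt, no

V₁: ΔP = 65, V ≈ 6.41 × 65^0.626 ≈ 87.45 kt.
V₂: ΔP = 75, V ≈ 6.41 × 75^0.626 ≈ 95.64 kt.
ΔV over 24 h = 8.19 kt → 24 h equivalent = 8.19 × 24/24 ≈ 8.19 kt.
8 kt < 30 kt ⇒ not rapid intensification.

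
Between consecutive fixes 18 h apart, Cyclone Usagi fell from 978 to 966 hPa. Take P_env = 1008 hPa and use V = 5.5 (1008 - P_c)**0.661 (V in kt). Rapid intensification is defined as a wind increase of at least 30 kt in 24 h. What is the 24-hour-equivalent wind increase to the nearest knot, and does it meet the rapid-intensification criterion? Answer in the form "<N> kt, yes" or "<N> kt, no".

V₁: ΔP = 30, V ≈ 5.5 × 30^0.661 ≈ 52.09 kt.
V₂: ΔP = 42, V ≈ 5.5 × 42^0.661 ≈ 65.06 kt.
ΔV over 18 h = 12.97 kt → 24 h equivalent = 12.97 × 24/18 ≈ 17.29 kt.
17 kt < 30 kt ⇒ not rapid intensification.

17 kt, no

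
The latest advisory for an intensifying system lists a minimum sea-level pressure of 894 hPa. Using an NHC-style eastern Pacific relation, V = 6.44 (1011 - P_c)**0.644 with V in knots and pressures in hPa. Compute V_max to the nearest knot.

138 kt

ΔP = 1011 − 894 = 117 hPa.
117^0.644 ≈ 21.474.
V ≈ 6.44 × 21.474 ≈ 138.3 kt.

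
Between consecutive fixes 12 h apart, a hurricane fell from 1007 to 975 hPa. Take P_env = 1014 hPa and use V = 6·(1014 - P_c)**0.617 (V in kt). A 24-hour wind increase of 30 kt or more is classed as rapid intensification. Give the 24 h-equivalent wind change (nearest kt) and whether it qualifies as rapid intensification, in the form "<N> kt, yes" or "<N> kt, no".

V₁: ΔP = 7, V ≈ 6 × 7^0.617 ≈ 19.93 kt.
V₂: ΔP = 39, V ≈ 6 × 39^0.617 ≈ 57.52 kt.
ΔV over 12 h = 37.59 kt → 24 h equivalent = 37.59 × 24/12 ≈ 75.18 kt.
75 kt ≥ 30 kt ⇒ rapid intensification.

75 kt, yes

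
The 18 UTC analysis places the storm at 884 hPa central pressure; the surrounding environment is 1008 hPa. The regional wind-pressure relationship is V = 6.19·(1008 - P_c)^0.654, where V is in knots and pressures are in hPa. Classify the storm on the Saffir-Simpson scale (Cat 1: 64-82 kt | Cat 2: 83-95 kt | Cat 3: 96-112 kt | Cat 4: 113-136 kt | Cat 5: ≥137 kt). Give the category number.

ΔP = 1008 − 884 = 124 hPa.
V ≈ 6.19 × 124^0.654 = 6.19 × 23.39 ≈ 145 kt.
145 kt falls in the Category 5 band.

5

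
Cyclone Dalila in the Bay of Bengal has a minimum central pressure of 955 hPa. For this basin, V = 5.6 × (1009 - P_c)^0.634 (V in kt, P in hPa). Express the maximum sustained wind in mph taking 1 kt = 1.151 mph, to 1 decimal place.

80.8 mph

ΔP = 1009 − 955 = 54 hPa.
V ≈ 5.6 × 54^0.634 = 5.6 × 12.541 ≈ 70.230 kt.
70.230 × 1.151 ≈ 80.84 mph → 80.8 mph.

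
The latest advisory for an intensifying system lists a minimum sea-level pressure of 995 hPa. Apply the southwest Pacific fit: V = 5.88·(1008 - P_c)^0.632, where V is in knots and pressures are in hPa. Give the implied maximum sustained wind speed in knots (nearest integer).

30 kt

ΔP = 1008 − 995 = 13 hPa.
13^0.632 ≈ 5.058.
V ≈ 5.88 × 5.058 ≈ 29.7 kt.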